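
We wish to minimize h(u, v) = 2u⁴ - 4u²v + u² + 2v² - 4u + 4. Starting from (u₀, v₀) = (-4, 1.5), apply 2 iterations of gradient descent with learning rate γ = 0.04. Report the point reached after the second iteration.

(-1056.28136448, 39.401056)

∇h = (8u³ - 8uv + 2u - 4, -4u² + 4v)
(u₁, v₁) = (-4, 1.5) − 0.04·(-476, -58) = (15.04, 3.82)
(u₂, v₂) = (15.04, 3.82) − 0.04·(26783.034112, -889.5264) = (-1056.28136448, 39.401056)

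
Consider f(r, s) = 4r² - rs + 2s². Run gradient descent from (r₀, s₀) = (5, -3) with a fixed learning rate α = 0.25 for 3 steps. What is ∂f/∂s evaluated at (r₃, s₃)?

∇f = (8r - s, -r + 4s)
(r₁, s₁) = (5, -3) − 0.25·(43, -17) = (-5.75, 1.25)
(r₂, s₂) = (-5.75, 1.25) − 0.25·(-47.25, 10.75) = (6.0625, -1.4375)
(r₃, s₃) = (6.0625, -1.4375) − 0.25·(49.9375, -11.8125) = (-6.421875, 1.515625)
∂f/∂s at (-6.421875, 1.515625) = 12.484375

12.484375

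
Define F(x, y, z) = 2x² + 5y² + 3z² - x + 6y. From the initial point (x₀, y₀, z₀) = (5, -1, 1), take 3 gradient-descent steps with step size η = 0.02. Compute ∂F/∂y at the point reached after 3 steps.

-2.048

∇F = (4x - 1, 10y + 6, 6z)
Step 1: at (5, -1, 1), ∇F = (19, -4, 6) → (5, -1, 1) − 0.02·(19, -4, 6) = (4.62, -0.92, 0.88)
Step 2: at (4.62, -0.92, 0.88), ∇F = (17.48, -3.2, 5.28) → (4.62, -0.92, 0.88) − 0.02·(17.48, -3.2, 5.28) = (4.2704, -0.856, 0.7744)
Step 3: at (4.2704, -0.856, 0.7744), ∇F = (16.0816, -2.56, 4.6464) → (4.2704, -0.856, 0.7744) − 0.02·(16.0816, -2.56, 4.6464) = (3.948768, -0.8048, 0.681472)
∂F/∂y at (3.948768, -0.8048, 0.681472) = -2.048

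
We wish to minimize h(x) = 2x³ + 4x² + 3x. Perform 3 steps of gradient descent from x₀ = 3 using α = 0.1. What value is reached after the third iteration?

h′(x) = 6x² + 8x + 3
Step 1: h′(3) = 81; x₁ = 3 − 0.1·81 = -5.1
Step 2: h′(-5.1) = 118.26; x₂ = -5.1 − 0.1·118.26 = -16.926
Step 3: h′(-16.926) = 1586.528856; x₃ = -16.926 − 0.1·1586.528856 = -175.5788856

-175.5788856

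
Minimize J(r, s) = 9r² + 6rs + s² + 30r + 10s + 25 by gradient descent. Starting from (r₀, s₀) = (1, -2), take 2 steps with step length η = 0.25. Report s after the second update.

7

∇J = (18r + 6s + 30, 6r + 2s + 10)
Step 1: at (1, -2), ∇J = (36, 12) → (1, -2) − 0.25·(36, 12) = (-8, -5)
Step 2: at (-8, -5), ∇J = (-144, -48) → (-8, -5) − 0.25·(-144, -48) = (28, 7)
s = 7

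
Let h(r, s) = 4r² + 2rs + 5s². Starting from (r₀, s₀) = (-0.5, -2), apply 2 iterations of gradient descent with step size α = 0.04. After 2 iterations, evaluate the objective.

∇h = (8r + 2s, 2r + 10s)
(r₁, s₁) = (-0.5, -2) − 0.04·(-8, -21) = (-0.18, -1.16)
(r₂, s₂) = (-0.18, -1.16) − 0.04·(-3.76, -11.96) = (-0.0296, -0.6816)
h(-0.0296, -0.6816) = 2.36674816

2.36674816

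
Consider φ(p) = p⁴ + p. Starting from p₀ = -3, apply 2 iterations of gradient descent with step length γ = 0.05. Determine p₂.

-0.295575

φ′(p) = 4p³ + 1
Step 1: φ′(-3) = -107; p₁ = -3 − 0.05·(-107) = 2.35
Step 2: φ′(2.35) = 52.9115; p₂ = 2.35 − 0.05·52.9115 = -0.295575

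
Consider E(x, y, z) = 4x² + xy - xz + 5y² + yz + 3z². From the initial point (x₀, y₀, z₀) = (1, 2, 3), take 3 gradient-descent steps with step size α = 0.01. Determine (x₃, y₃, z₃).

(0.807677, 1.356948, 2.468309)

∇E = (8x + y - z, x + 10y + z, -x + y + 6z)
Step 1: at (1, 2, 3), ∇E = (7, 24, 19) → (1, 2, 3) − 0.01·(7, 24, 19) = (0.93, 1.76, 2.81)
Step 2: at (0.93, 1.76, 2.81), ∇E = (6.39, 21.34, 17.69) → (0.93, 1.76, 2.81) − 0.01·(6.39, 21.34, 17.69) = (0.8661, 1.5466, 2.6331)
Step 3: at (0.8661, 1.5466, 2.6331), ∇E = (5.8423, 18.9652, 16.4791) → (0.8661, 1.5466, 2.6331) − 0.01·(5.8423, 18.9652, 16.4791) = (0.807677, 1.356948, 2.468309)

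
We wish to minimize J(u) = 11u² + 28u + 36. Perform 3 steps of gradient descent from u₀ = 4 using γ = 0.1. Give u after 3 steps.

J′(u) = 22u + 28
u₁ = 4 − 0.1·116 = -7.6
u₂ = -7.6 − 0.1·(-139.2) = 6.32
u₃ = 6.32 − 0.1·167.04 = -10.384

-10.384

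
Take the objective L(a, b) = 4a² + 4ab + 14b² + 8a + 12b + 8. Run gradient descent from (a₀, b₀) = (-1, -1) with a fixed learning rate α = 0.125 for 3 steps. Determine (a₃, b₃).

∇L = (8a + 4b + 8, 4a + 28b + 12)
(a₁, b₁) = (-1, -1) − 0.125·(-4, -20) = (-0.5, 1.5)
(a₂, b₂) = (-0.5, 1.5) − 0.125·(10, 52) = (-1.75, -5)
(a₃, b₃) = (-1.75, -5) − 0.125·(-26, -135) = (1.5, 11.875)

(1.5, 11.875)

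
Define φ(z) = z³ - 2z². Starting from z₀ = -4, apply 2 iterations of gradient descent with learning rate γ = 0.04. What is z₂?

-12.773632

φ′(z) = 3z² - 4z
z₁ = -4 − 0.04·64 = -6.56
z₂ = -6.56 − 0.04·155.3408 = -12.773632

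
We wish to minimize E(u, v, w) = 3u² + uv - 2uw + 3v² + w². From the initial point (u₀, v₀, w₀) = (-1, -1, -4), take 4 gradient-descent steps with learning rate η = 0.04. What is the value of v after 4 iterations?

-0.21691392

∇E = (6u + v - 2w, u + 6v, -2u + 2w)
(u₁, v₁, w₁) = (-1, -1, -4) − 0.04·(1, -7, -6) = (-1.04, -0.72, -3.76)
(u₂, v₂, w₂) = (-1.04, -0.72, -3.76) − 0.04·(0.56, -5.36, -5.44) = (-1.0624, -0.5056, -3.5424)
(u₃, v₃, w₃) = (-1.0624, -0.5056, -3.5424) − 0.04·(0.2048, -4.096, -4.96) = (-1.070592, -0.34176, -3.344)
(u₄, v₄, w₄) = (-1.070592, -0.34176, -3.344) − 0.04·(-0.077312, -3.121152, -4.546816) = (-1.06749952, -0.21691392, -3.16212736)
v = -0.21691392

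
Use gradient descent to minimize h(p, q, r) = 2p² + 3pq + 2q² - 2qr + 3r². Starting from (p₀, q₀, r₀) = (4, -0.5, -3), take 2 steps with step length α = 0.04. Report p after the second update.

∇h = (4p + 3q, 3p + 4q - 2r, -2q + 6r)
Step 1: at (4, -0.5, -3), ∇h = (14.5, 16, -17) → (4, -0.5, -3) − 0.04·(14.5, 16, -17) = (3.42, -1.14, -2.32)
Step 2: at (3.42, -1.14, -2.32), ∇h = (10.26, 10.34, -11.64) → (3.42, -1.14, -2.32) − 0.04·(10.26, 10.34, -11.64) = (3.0096, -1.5536, -1.8544)
p = 3.0096

3.0096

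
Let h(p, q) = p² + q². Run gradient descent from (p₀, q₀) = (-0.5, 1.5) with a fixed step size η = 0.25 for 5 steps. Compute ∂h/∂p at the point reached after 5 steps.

∇h = (2p, 2q)
(p₁, q₁) = (-0.5, 1.5) − 0.25·(-1, 3) = (-0.25, 0.75)
(p₂, q₂) = (-0.25, 0.75) − 0.25·(-0.5, 1.5) = (-0.125, 0.375)
(p₃, q₃) = (-0.125, 0.375) − 0.25·(-0.25, 0.75) = (-0.0625, 0.1875)
(p₄, q₄) = (-0.0625, 0.1875) − 0.25·(-0.125, 0.375) = (-0.03125, 0.09375)
(p₅, q₅) = (-0.03125, 0.09375) − 0.25·(-0.0625, 0.1875) = (-0.015625, 0.046875)
∂h/∂p at (-0.015625, 0.046875) = -0.03125

-0.03125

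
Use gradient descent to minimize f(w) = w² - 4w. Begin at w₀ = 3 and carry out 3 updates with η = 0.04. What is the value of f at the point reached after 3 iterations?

f′(w) = 2w - 4
w₁ = 3 − 0.04·2 = 2.92
w₂ = 2.92 − 0.04·1.84 = 2.8464
w₃ = 2.8464 − 0.04·1.6928 = 2.778688
f(2.778688) = -3.393644998656

-3.393644998656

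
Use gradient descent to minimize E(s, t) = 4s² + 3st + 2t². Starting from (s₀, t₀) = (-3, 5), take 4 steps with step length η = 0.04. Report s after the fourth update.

-1.8733056

∇E = (8s + 3t, 3s + 4t)
Step 1: at (-3, 5), ∇E = (-9, 11) → (-3, 5) − 0.04·(-9, 11) = (-2.64, 4.56)
Step 2: at (-2.64, 4.56), ∇E = (-7.44, 10.32) → (-2.64, 4.56) − 0.04·(-7.44, 10.32) = (-2.3424, 4.1472)
Step 3: at (-2.3424, 4.1472), ∇E = (-6.2976, 9.5616) → (-2.3424, 4.1472) − 0.04·(-6.2976, 9.5616) = (-2.090496, 3.764736)
Step 4: at (-2.090496, 3.764736), ∇E = (-5.42976, 8.787456) → (-2.090496, 3.764736) − 0.04·(-5.42976, 8.787456) = (-1.8733056, 3.41323776)
s = -1.8733056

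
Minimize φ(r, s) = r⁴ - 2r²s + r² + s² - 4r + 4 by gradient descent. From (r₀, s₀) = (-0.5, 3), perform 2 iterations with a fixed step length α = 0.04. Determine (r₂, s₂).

∇φ = (4r³ - 4rs + 2r - 4, -2r² + 2s)
Step 1: at (-0.5, 3), ∇φ = (0.5, 5.5) → (-0.5, 3) − 0.04·(0.5, 5.5) = (-0.52, 2.78)
Step 2: at (-0.52, 2.78), ∇φ = (0.179968, 5.0192) → (-0.52, 2.78) − 0.04·(0.179968, 5.0192) = (-0.52719872, 2.579232)

(-0.52719872, 2.579232)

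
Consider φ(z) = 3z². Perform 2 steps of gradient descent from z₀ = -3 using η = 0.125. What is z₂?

-0.1875

φ′(z) = 6z
Step 1: φ′(-3) = -18; z₁ = -3 − 0.125·(-18) = -0.75
Step 2: φ′(-0.75) = -4.5; z₂ = -0.75 − 0.125·(-4.5) = -0.1875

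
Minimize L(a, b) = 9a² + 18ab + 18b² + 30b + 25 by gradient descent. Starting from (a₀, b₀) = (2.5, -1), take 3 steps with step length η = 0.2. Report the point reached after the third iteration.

∇L = (18a + 18b, 18a + 36b + 30)
Step 1: at (2.5, -1), ∇L = (27, 39) → (2.5, -1) − 0.2·(27, 39) = (-2.9, -8.8)
Step 2: at (-2.9, -8.8), ∇L = (-210.6, -339) → (-2.9, -8.8) − 0.2·(-210.6, -339) = (39.22, 59)
Step 3: at (39.22, 59), ∇L = (1767.96, 2859.96) → (39.22, 59) − 0.2·(1767.96, 2859.96) = (-314.372, -512.992)

(-314.372, -512.992)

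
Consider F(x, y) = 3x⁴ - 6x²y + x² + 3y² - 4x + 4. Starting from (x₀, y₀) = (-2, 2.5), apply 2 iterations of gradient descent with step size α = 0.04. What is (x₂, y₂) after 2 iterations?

(-0.38363648, 2.187424)

∇F = (12x³ - 12xy + 2x - 4, -6x² + 6y)
(x₁, y₁) = (-2, 2.5) − 0.04·(-44, -9) = (-0.24, 2.86)
(x₂, y₂) = (-0.24, 2.86) − 0.04·(3.590912, 16.8144) = (-0.38363648, 2.187424)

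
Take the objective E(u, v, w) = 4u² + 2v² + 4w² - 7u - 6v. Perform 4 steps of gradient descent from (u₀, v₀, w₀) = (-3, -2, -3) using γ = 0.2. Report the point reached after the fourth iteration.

(0.3728, 1.4944, -0.3888)

∇E = (8u - 7, 4v - 6, 8w)
(u₁, v₁, w₁) = (-3, -2, -3) − 0.2·(-31, -14, -24) = (3.2, 0.8, 1.8)
(u₂, v₂, w₂) = (3.2, 0.8, 1.8) − 0.2·(18.6, -2.8, 14.4) = (-0.52, 1.36, -1.08)
(u₃, v₃, w₃) = (-0.52, 1.36, -1.08) − 0.2·(-11.16, -0.56, -8.64) = (1.712, 1.472, 0.648)
(u₄, v₄, w₄) = (1.712, 1.472, 0.648) − 0.2·(6.696, -0.112, 5.184) = (0.3728, 1.4944, -0.3888)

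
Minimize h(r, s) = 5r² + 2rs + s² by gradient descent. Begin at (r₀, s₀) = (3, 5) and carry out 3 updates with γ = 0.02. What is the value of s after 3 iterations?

4.165696

∇h = (10r + 2s, 2r + 2s)
Step 1: at (3, 5), ∇h = (40, 16) → (3, 5) − 0.02·(40, 16) = (2.2, 4.68)
Step 2: at (2.2, 4.68), ∇h = (31.36, 13.76) → (2.2, 4.68) − 0.02·(31.36, 13.76) = (1.5728, 4.4048)
Step 3: at (1.5728, 4.4048), ∇h = (24.5376, 11.9552) → (1.5728, 4.4048) − 0.02·(24.5376, 11.9552) = (1.082048, 4.165696)
s = 4.165696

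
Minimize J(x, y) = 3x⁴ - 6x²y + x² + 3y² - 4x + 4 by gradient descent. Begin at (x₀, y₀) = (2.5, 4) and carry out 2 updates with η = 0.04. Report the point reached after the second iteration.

∇J = (12x³ - 12xy + 2x - 4, -6x² + 6y)
Step 1: at (2.5, 4), ∇J = (68.5, -13.5) → (2.5, 4) − 0.04·(68.5, -13.5) = (-0.24, 4.54)
Step 2: at (-0.24, 4.54), ∇J = (8.429312, 26.8944) → (-0.24, 4.54) − 0.04·(8.429312, 26.8944) = (-0.57717248, 3.464224)

(-0.57717248, 3.464224)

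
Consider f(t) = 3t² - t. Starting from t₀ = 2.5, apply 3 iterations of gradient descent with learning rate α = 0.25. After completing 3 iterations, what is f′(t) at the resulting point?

f′(t) = 6t - 1
t₁ = 2.5 − 0.25·14 = -1
t₂ = -1 − 0.25·(-7) = 0.75
t₃ = 0.75 − 0.25·3.5 = -0.125
f′(t) at (-0.125) = -1.75

-1.75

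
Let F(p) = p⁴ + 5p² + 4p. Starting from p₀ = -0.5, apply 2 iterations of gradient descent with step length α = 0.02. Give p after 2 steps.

F′(p) = 4p³ + 10p + 4
Step 1: F′(-0.5) = -1.5; p₁ = -0.5 − 0.02·(-1.5) = -0.47
Step 2: F′(-0.47) = -1.115292; p₂ = -0.47 − 0.02·(-1.115292) = -0.44769416

-0.44769416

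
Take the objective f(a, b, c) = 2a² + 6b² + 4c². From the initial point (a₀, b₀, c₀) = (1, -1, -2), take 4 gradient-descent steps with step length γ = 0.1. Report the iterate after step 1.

∇f = (4a, 12b, 8c)
(a₁, b₁, c₁) = (1, -1, -2) − 0.1·(4, -12, -16) = (0.6, 0.2, -0.4)

(0.6, 0.2, -0.4)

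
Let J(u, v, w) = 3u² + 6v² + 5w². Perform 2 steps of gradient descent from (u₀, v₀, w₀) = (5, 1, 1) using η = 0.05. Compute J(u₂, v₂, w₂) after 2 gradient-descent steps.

18.4736

∇J = (6u, 12v, 10w)
Step 1: at (5, 1, 1), ∇J = (30, 12, 10) → (5, 1, 1) − 0.05·(30, 12, 10) = (3.5, 0.4, 0.5)
Step 2: at (3.5, 0.4, 0.5), ∇J = (21, 4.8, 5) → (3.5, 0.4, 0.5) − 0.05·(21, 4.8, 5) = (2.45, 0.16, 0.25)
J(2.45, 0.16, 0.25) = 18.4736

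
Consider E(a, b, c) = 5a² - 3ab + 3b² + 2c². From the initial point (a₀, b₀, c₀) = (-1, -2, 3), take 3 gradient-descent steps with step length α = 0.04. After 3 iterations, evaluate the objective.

∇E = (10a - 3b, -3a + 6b, 4c)
Step 1: at (-1, -2, 3), ∇E = (-4, -9, 12) → (-1, -2, 3) − 0.04·(-4, -9, 12) = (-0.84, -1.64, 2.52)
Step 2: at (-0.84, -1.64, 2.52), ∇E = (-3.48, -7.32, 10.08) → (-0.84, -1.64, 2.52) − 0.04·(-3.48, -7.32, 10.08) = (-0.7008, -1.3472, 2.1168)
Step 3: at (-0.7008, -1.3472, 2.1168), ∇E = (-2.9664, -5.9808, 8.4672) → (-0.7008, -1.3472, 2.1168) − 0.04·(-2.9664, -5.9808, 8.4672) = (-0.582144, -1.107968, 1.778112)
E(-0.582144, -1.107968, 1.778112) = 9.765611249664

9.765611249664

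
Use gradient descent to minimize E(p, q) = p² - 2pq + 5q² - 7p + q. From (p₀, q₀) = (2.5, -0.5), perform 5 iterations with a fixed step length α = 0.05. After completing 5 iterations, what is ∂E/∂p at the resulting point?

∇E = (2p - 2q - 7, -2p + 10q + 1)
Step 1: at (2.5, -0.5), ∇E = (-1, -9) → (2.5, -0.5) − 0.05·(-1, -9) = (2.55, -0.05)
Step 2: at (2.55, -0.05), ∇E = (-1.8, -4.6) → (2.55, -0.05) − 0.05·(-1.8, -4.6) = (2.64, 0.18)
Step 3: at (2.64, 0.18), ∇E = (-2.08, -2.48) → (2.64, 0.18) − 0.05·(-2.08, -2.48) = (2.744, 0.304)
Step 4: at (2.744, 0.304), ∇E = (-2.12, -1.448) → (2.744, 0.304) − 0.05·(-2.12, -1.448) = (2.85, 0.3764)
Step 5: at (2.85, 0.3764), ∇E = (-2.0528, -0.936) → (2.85, 0.3764) − 0.05·(-2.0528, -0.936) = (2.95264, 0.4232)
∂E/∂p at (2.95264, 0.4232) = -1.94112

-1.94112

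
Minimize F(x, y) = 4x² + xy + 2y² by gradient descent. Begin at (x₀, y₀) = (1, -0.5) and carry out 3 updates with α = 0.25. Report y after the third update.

-0.234375

∇F = (8x + y, x + 4y)
Step 1: at (1, -0.5), ∇F = (7.5, -1) → (1, -0.5) − 0.25·(7.5, -1) = (-0.875, -0.25)
Step 2: at (-0.875, -0.25), ∇F = (-7.25, -1.875) → (-0.875, -0.25) − 0.25·(-7.25, -1.875) = (0.9375, 0.21875)
Step 3: at (0.9375, 0.21875), ∇F = (7.71875, 1.8125) → (0.9375, 0.21875) − 0.25·(7.71875, 1.8125) = (-0.9921875, -0.234375)
y = -0.234375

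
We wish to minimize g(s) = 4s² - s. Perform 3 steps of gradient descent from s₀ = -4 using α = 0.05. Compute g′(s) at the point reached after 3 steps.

g′(s) = 8s - 1
Step 1: g′(-4) = -33; s₁ = -4 − 0.05·(-33) = -2.35
Step 2: g′(-2.35) = -19.8; s₂ = -2.35 − 0.05·(-19.8) = -1.36
Step 3: g′(-1.36) = -11.88; s₃ = -1.36 − 0.05·(-11.88) = -0.766
g′(s) at (-0.766) = -7.128

-7.128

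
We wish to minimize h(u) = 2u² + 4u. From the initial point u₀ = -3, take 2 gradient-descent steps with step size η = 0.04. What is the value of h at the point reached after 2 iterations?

1.98297088

h′(u) = 4u + 4
Step 1: h′(-3) = -8; u₁ = -3 − 0.04·(-8) = -2.68
Step 2: h′(-2.68) = -6.72; u₂ = -2.68 − 0.04·(-6.72) = -2.4112
h(-2.4112) = 1.98297088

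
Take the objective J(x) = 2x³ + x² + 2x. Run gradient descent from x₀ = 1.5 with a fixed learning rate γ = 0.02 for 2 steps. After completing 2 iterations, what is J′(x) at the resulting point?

8.552547787104

J′(x) = 6x² + 2x + 2
x₁ = 1.5 − 0.02·18.5 = 1.13
x₂ = 1.13 − 0.02·11.9214 = 0.891572
J′(x) at (0.891572) = 8.552547787104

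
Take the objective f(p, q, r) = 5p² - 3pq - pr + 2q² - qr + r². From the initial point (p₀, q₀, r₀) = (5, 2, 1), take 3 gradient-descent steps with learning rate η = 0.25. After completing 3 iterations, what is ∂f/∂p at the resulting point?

-239.609375

∇f = (10p - 3q - r, -3p + 4q - r, -p - q + 2r)
Step 1: at (5, 2, 1), ∇f = (43, -8, -5) → (5, 2, 1) − 0.25·(43, -8, -5) = (-5.75, 4, 2.25)
Step 2: at (-5.75, 4, 2.25), ∇f = (-71.75, 31, 6.25) → (-5.75, 4, 2.25) − 0.25·(-71.75, 31, 6.25) = (12.1875, -3.75, 0.6875)
Step 3: at (12.1875, -3.75, 0.6875), ∇f = (132.4375, -52.25, -7.0625) → (12.1875, -3.75, 0.6875) − 0.25·(132.4375, -52.25, -7.0625) = (-20.921875, 9.3125, 2.453125)
∂f/∂p at (-20.921875, 9.3125, 2.453125) = -239.609375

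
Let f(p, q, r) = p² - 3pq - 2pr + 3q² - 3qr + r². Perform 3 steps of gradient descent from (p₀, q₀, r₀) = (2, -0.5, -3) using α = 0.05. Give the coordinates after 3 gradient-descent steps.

(0.551625, -0.56075, -2.008375)

∇f = (2p - 3q - 2r, -3p + 6q - 3r, -2p - 3q + 2r)
Step 1: at (2, -0.5, -3), ∇f = (11.5, 0, -8.5) → (2, -0.5, -3) − 0.05·(11.5, 0, -8.5) = (1.425, -0.5, -2.575)
Step 2: at (1.425, -0.5, -2.575), ∇f = (9.5, 0.45, -6.5) → (1.425, -0.5, -2.575) − 0.05·(9.5, 0.45, -6.5) = (0.95, -0.5225, -2.25)
Step 3: at (0.95, -0.5225, -2.25), ∇f = (7.9675, 0.765, -4.8325) → (0.95, -0.5225, -2.25) − 0.05·(7.9675, 0.765, -4.8325) = (0.551625, -0.56075, -2.008375)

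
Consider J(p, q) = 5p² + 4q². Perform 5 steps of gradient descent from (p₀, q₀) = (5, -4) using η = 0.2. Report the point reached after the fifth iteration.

(-5, 0.31104)

∇J = (10p, 8q)
(p₁, q₁) = (5, -4) − 0.2·(50, -32) = (-5, 2.4)
(p₂, q₂) = (-5, 2.4) − 0.2·(-50, 19.2) = (5, -1.44)
(p₃, q₃) = (5, -1.44) − 0.2·(50, -11.52) = (-5, 0.864)
(p₄, q₄) = (-5, 0.864) − 0.2·(-50, 6.912) = (5, -0.5184)
(p₅, q₅) = (5, -0.5184) − 0.2·(50, -4.1472) = (-5, 0.31104)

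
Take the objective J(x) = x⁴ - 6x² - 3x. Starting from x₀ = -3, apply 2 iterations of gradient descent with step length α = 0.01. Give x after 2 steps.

J′(x) = 4x³ - 12x - 3
x₁ = -3 − 0.01·(-75) = -2.25
x₂ = -2.25 − 0.01·(-21.5625) = -2.034375

-2.034375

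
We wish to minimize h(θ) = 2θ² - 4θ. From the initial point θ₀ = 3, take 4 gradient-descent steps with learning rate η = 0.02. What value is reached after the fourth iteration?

2.43278592

h′(θ) = 4θ - 4
Step 1: h′(3) = 8; θ₁ = 3 − 0.02·8 = 2.84
Step 2: h′(2.84) = 7.36; θ₂ = 2.84 − 0.02·7.36 = 2.6928
Step 3: h′(2.6928) = 6.7712; θ₃ = 2.6928 − 0.02·6.7712 = 2.557376
Step 4: h′(2.557376) = 6.229504; θ₄ = 2.557376 − 0.02·6.229504 = 2.43278592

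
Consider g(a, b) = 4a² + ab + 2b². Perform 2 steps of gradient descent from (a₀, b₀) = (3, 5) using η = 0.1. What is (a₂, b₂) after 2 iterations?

∇g = (8a + b, a + 4b)
(a₁, b₁) = (3, 5) − 0.1·(29, 23) = (0.1, 2.7)
(a₂, b₂) = (0.1, 2.7) − 0.1·(3.5, 10.9) = (-0.25, 1.61)

(-0.25, 1.61)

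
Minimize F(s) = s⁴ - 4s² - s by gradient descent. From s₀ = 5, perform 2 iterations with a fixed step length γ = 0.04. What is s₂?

363.94416896

F′(s) = 4s³ - 8s - 1
Step 1: F′(5) = 459; s₁ = 5 − 0.04·459 = -13.36
Step 2: F′(-13.36) = -9432.604224; s₂ = -13.36 − 0.04·(-9432.604224) = 363.94416896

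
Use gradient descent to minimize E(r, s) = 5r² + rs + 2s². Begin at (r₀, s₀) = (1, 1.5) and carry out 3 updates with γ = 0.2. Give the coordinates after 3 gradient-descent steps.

∇E = (10r + s, r + 4s)
(r₁, s₁) = (1, 1.5) − 0.2·(11.5, 7) = (-1.3, 0.1)
(r₂, s₂) = (-1.3, 0.1) − 0.2·(-12.9, -0.9) = (1.28, 0.28)
(r₃, s₃) = (1.28, 0.28) − 0.2·(13.08, 2.4) = (-1.336, -0.2)

(-1.336, -0.2)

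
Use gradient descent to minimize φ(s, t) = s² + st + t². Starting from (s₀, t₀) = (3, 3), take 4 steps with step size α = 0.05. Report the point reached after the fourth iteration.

∇φ = (2s + t, s + 2t)
Step 1: at (3, 3), ∇φ = (9, 9) → (3, 3) − 0.05·(9, 9) = (2.55, 2.55)
Step 2: at (2.55, 2.55), ∇φ = (7.65, 7.65) → (2.55, 2.55) − 0.05·(7.65, 7.65) = (2.1675, 2.1675)
Step 3: at (2.1675, 2.1675), ∇φ = (6.5025, 6.5025) → (2.1675, 2.1675) − 0.05·(6.5025, 6.5025) = (1.842375, 1.842375)
Step 4: at (1.842375, 1.842375), ∇φ = (5.527125, 5.527125) → (1.842375, 1.842375) − 0.05·(5.527125, 5.527125) = (1.56601875, 1.56601875)

(1.56601875, 1.56601875)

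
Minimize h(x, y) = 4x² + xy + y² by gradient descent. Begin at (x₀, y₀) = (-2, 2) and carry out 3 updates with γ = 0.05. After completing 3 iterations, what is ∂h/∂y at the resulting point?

∇h = (8x + y, x + 2y)
Step 1: at (-2, 2), ∇h = (-14, 2) → (-2, 2) − 0.05·(-14, 2) = (-1.3, 1.9)
Step 2: at (-1.3, 1.9), ∇h = (-8.5, 2.5) → (-1.3, 1.9) − 0.05·(-8.5, 2.5) = (-0.875, 1.775)
Step 3: at (-0.875, 1.775), ∇h = (-5.225, 2.675) → (-0.875, 1.775) − 0.05·(-5.225, 2.675) = (-0.61375, 1.64125)
∂h/∂y at (-0.61375, 1.64125) = 2.66875

2.66875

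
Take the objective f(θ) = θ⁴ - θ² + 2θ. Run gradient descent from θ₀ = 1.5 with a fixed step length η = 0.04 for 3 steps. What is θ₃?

0.73236736

f′(θ) = 4θ³ - 2θ + 2
Step 1: f′(1.5) = 12.5; θ₁ = 1.5 − 0.04·12.5 = 1
Step 2: f′(1) = 4; θ₂ = 1 − 0.04·4 = 0.84
Step 3: f′(0.84) = 2.690816; θ₃ = 0.84 − 0.04·2.690816 = 0.73236736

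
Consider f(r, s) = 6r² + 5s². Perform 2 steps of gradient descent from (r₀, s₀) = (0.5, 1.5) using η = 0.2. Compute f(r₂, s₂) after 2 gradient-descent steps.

∇f = (12r, 10s)
Step 1: at (0.5, 1.5), ∇f = (6, 15) → (0.5, 1.5) − 0.2·(6, 15) = (-0.7, -1.5)
Step 2: at (-0.7, -1.5), ∇f = (-8.4, -15) → (-0.7, -1.5) − 0.2·(-8.4, -15) = (0.98, 1.5)
f(0.98, 1.5) = 17.0124

17.0124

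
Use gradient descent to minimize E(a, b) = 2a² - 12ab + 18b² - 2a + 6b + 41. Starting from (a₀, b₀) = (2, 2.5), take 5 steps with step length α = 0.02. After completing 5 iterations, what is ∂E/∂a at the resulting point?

-0.00768

∇E = (4a - 12b - 2, -12a + 36b + 6)
(a₁, b₁) = (2, 2.5) − 0.02·(-24, 72) = (2.48, 1.06)
(a₂, b₂) = (2.48, 1.06) − 0.02·(-4.8, 14.4) = (2.576, 0.772)
(a₃, b₃) = (2.576, 0.772) − 0.02·(-0.96, 2.88) = (2.5952, 0.7144)
(a₄, b₄) = (2.5952, 0.7144) − 0.02·(-0.192, 0.576) = (2.59904, 0.70288)
(a₅, b₅) = (2.59904, 0.70288) − 0.02·(-0.0384, 0.1152) = (2.599808, 0.700576)
∂E/∂a at (2.599808, 0.700576) = -0.00768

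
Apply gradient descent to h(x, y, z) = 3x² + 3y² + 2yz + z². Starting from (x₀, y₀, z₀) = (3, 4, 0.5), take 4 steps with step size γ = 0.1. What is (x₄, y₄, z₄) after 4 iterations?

(0.0768, 0.2848, -0.5848)

∇h = (6x, 6y + 2z, 2y + 2z)
Step 1: at (3, 4, 0.5), ∇h = (18, 25, 9) → (3, 4, 0.5) − 0.1·(18, 25, 9) = (1.2, 1.5, -0.4)
Step 2: at (1.2, 1.5, -0.4), ∇h = (7.2, 8.2, 2.2) → (1.2, 1.5, -0.4) − 0.1·(7.2, 8.2, 2.2) = (0.48, 0.68, -0.62)
Step 3: at (0.48, 0.68, -0.62), ∇h = (2.88, 2.84, 0.12) → (0.48, 0.68, -0.62) − 0.1·(2.88, 2.84, 0.12) = (0.192, 0.396, -0.632)
Step 4: at (0.192, 0.396, -0.632), ∇h = (1.152, 1.112, -0.472) → (0.192, 0.396, -0.632) − 0.1·(1.152, 1.112, -0.472) = (0.0768, 0.2848, -0.5848)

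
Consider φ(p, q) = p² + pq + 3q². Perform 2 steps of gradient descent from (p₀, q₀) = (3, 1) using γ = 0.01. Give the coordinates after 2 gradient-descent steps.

∇φ = (2p + q, p + 6q)
Step 1: at (3, 1), ∇φ = (7, 9) → (3, 1) − 0.01·(7, 9) = (2.93, 0.91)
Step 2: at (2.93, 0.91), ∇φ = (6.77, 8.39) → (2.93, 0.91) − 0.01·(6.77, 8.39) = (2.8623, 0.8261)

(2.8623, 0.8261)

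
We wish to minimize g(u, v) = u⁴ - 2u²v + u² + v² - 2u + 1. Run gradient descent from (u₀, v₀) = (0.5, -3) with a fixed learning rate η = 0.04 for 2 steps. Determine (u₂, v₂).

(0.21133568, -2.514528)

∇g = (4u³ - 4uv + 2u - 2, -2u² + 2v)
Step 1: at (0.5, -3), ∇g = (5.5, -6.5) → (0.5, -3) − 0.04·(5.5, -6.5) = (0.28, -2.74)
Step 2: at (0.28, -2.74), ∇g = (1.716608, -5.6368) → (0.28, -2.74) − 0.04·(1.716608, -5.6368) = (0.21133568, -2.514528)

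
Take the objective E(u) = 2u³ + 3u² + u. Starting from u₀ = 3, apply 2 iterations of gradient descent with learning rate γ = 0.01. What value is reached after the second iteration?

1.814626

E′(u) = 6u² + 6u + 1
u₁ = 3 − 0.01·73 = 2.27
u₂ = 2.27 − 0.01·45.5374 = 1.814626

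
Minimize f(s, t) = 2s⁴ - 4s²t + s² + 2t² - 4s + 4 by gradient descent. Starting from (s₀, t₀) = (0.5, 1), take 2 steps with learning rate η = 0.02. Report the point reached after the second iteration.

∇f = (8s³ - 8st + 2s - 4, -4s² + 4t)
Step 1: at (0.5, 1), ∇f = (-6, 3) → (0.5, 1) − 0.02·(-6, 3) = (0.62, 0.94)
Step 2: at (0.62, 0.94), ∇f = (-5.515776, 2.2224) → (0.62, 0.94) − 0.02·(-5.515776, 2.2224) = (0.73031552, 0.895552)

(0.73031552, 0.895552)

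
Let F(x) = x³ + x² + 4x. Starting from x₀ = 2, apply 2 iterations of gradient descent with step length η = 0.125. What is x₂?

F′(x) = 3x² + 2x + 4
x₁ = 2 − 0.125·20 = -0.5
x₂ = -0.5 − 0.125·3.75 = -0.96875

-0.96875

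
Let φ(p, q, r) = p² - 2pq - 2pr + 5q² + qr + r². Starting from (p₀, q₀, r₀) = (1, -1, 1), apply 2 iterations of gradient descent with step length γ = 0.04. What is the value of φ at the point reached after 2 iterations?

∇φ = (2p - 2q - 2r, -2p + 10q + r, -2p + q + 2r)
Step 1: at (1, -1, 1), ∇φ = (2, -11, -1) → (1, -1, 1) − 0.04·(2, -11, -1) = (0.92, -0.56, 1.04)
Step 2: at (0.92, -0.56, 1.04), ∇φ = (0.88, -6.4, -0.32) → (0.92, -0.56, 1.04) − 0.04·(0.88, -6.4, -0.32) = (0.8848, -0.304, 1.0528)
φ(0.8848, -0.304, 1.0528) = 0.7082112

0.7082112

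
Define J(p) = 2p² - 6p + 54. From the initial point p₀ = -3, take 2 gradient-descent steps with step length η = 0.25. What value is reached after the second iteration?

J′(p) = 4p - 6
Step 1: J′(-3) = -18; p₁ = -3 − 0.25·(-18) = 1.5
Step 2: J′(1.5) = 0; p₂ = 1.5 − 0.25·0 = 1.5

1.5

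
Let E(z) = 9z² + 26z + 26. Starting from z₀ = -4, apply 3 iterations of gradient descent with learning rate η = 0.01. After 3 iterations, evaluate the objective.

E′(z) = 18z + 26
Step 1: E′(-4) = -46; z₁ = -4 − 0.01·(-46) = -3.54
Step 2: E′(-3.54) = -37.72; z₂ = -3.54 − 0.01·(-37.72) = -3.1628
Step 3: E′(-3.1628) = -30.9304; z₃ = -3.1628 − 0.01·(-30.9304) = -2.853496
E(-2.853496) = 25.091058798144

25.091058798144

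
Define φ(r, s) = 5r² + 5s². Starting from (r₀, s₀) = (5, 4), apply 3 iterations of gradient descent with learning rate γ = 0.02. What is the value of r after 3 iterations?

∇φ = (10r, 10s)
(r₁, s₁) = (5, 4) − 0.02·(50, 40) = (4, 3.2)
(r₂, s₂) = (4, 3.2) − 0.02·(40, 32) = (3.2, 2.56)
(r₃, s₃) = (3.2, 2.56) − 0.02·(32, 25.6) = (2.56, 2.048)
r = 2.56

2.56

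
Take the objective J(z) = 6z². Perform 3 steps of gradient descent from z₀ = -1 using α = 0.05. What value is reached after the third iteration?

-0.064

J′(z) = 12z
Step 1: J′(-1) = -12; z₁ = -1 − 0.05·(-12) = -0.4
Step 2: J′(-0.4) = -4.8; z₂ = -0.4 − 0.05·(-4.8) = -0.16
Step 3: J′(-0.16) = -1.92; z₃ = -0.16 − 0.05·(-1.92) = -0.064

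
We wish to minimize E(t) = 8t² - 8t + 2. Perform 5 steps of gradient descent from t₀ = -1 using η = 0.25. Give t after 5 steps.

365

E′(t) = 16t - 8
Step 1: E′(-1) = -24; t₁ = -1 − 0.25·(-24) = 5
Step 2: E′(5) = 72; t₂ = 5 − 0.25·72 = -13
Step 3: E′(-13) = -216; t₃ = -13 − 0.25·(-216) = 41
Step 4: E′(41) = 648; t₄ = 41 − 0.25·648 = -121
Step 5: E′(-121) = -1944; t₅ = -121 − 0.25·(-1944) = 365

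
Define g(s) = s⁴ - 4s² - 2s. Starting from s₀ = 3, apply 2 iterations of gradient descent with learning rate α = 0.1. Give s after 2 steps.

g′(s) = 4s³ - 8s - 2
Step 1: g′(3) = 82; s₁ = 3 − 0.1·82 = -5.2
Step 2: g′(-5.2) = -522.832; s₂ = -5.2 − 0.1·(-522.832) = 47.0832

47.0832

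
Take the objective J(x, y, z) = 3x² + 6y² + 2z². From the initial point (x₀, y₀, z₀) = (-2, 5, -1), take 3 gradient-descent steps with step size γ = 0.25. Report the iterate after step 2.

∇J = (6x, 12y, 4z)
Step 1: at (-2, 5, -1), ∇J = (-12, 60, -4) → (-2, 5, -1) − 0.25·(-12, 60, -4) = (1, -10, 0)
Step 2: at (1, -10, 0), ∇J = (6, -120, 0) → (1, -10, 0) − 0.25·(6, -120, 0) = (-0.5, 20, 0)

(-0.5, 20, 0)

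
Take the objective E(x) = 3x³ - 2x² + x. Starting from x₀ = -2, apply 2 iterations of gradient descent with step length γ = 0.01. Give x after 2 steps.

-3.098225

E′(x) = 9x² - 4x + 1
Step 1: E′(-2) = 45; x₁ = -2 − 0.01·45 = -2.45
Step 2: E′(-2.45) = 64.8225; x₂ = -2.45 − 0.01·64.8225 = -3.098225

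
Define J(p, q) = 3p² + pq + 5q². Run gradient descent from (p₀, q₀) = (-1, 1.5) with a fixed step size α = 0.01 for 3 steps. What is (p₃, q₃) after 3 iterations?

(-0.8689575, 1.119308)

∇J = (6p + q, p + 10q)
(p₁, q₁) = (-1, 1.5) − 0.01·(-4.5, 14) = (-0.955, 1.36)
(p₂, q₂) = (-0.955, 1.36) − 0.01·(-4.37, 12.645) = (-0.9113, 1.23355)
(p₃, q₃) = (-0.9113, 1.23355) − 0.01·(-4.23425, 11.4242) = (-0.8689575, 1.119308)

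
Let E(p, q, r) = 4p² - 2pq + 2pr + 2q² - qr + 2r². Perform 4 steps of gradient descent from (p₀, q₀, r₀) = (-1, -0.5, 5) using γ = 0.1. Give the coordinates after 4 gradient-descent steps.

(-0.4001, 0.06995, 1.0105)

∇E = (8p - 2q + 2r, -2p + 4q - r, 2p - q + 4r)
Step 1: at (-1, -0.5, 5), ∇E = (3, -5, 18.5) → (-1, -0.5, 5) − 0.1·(3, -5, 18.5) = (-1.3, 0, 3.15)
Step 2: at (-1.3, 0, 3.15), ∇E = (-4.1, -0.55, 10) → (-1.3, 0, 3.15) − 0.1·(-4.1, -0.55, 10) = (-0.89, 0.055, 2.15)
Step 3: at (-0.89, 0.055, 2.15), ∇E = (-2.93, -0.15, 6.765) → (-0.89, 0.055, 2.15) − 0.1·(-2.93, -0.15, 6.765) = (-0.597, 0.07, 1.4735)
Step 4: at (-0.597, 0.07, 1.4735), ∇E = (-1.969, 0.0005, 4.63) → (-0.597, 0.07, 1.4735) − 0.1·(-1.969, 0.0005, 4.63) = (-0.4001, 0.06995, 1.0105)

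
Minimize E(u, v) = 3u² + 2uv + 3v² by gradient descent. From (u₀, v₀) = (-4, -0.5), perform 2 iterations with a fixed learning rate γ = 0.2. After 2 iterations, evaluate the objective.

5.2684

∇E = (6u + 2v, 2u + 6v)
(u₁, v₁) = (-4, -0.5) − 0.2·(-25, -11) = (1, 1.7)
(u₂, v₂) = (1, 1.7) − 0.2·(9.4, 12.2) = (-0.88, -0.74)
E(-0.88, -0.74) = 5.2684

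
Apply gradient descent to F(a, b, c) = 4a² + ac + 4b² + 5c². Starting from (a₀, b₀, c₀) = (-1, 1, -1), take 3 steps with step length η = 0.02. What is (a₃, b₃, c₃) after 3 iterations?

∇F = (8a + c, 8b, a + 10c)
Step 1: at (-1, 1, -1), ∇F = (-9, 8, -11) → (-1, 1, -1) − 0.02·(-9, 8, -11) = (-0.82, 0.84, -0.78)
Step 2: at (-0.82, 0.84, -0.78), ∇F = (-7.34, 6.72, -8.62) → (-0.82, 0.84, -0.78) − 0.02·(-7.34, 6.72, -8.62) = (-0.6732, 0.7056, -0.6076)
Step 3: at (-0.6732, 0.7056, -0.6076), ∇F = (-5.9932, 5.6448, -6.7492) → (-0.6732, 0.7056, -0.6076) − 0.02·(-5.9932, 5.6448, -6.7492) = (-0.553336, 0.592704, -0.472616)

(-0.553336, 0.592704, -0.472616)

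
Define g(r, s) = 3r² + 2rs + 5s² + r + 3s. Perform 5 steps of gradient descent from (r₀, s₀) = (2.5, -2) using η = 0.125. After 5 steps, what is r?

∇g = (6r + 2s + 1, 2r + 10s + 3)
Step 1: at (2.5, -2), ∇g = (12, -12) → (2.5, -2) − 0.125·(12, -12) = (1, -0.5)
Step 2: at (1, -0.5), ∇g = (6, 0) → (1, -0.5) − 0.125·(6, 0) = (0.25, -0.5)
Step 3: at (0.25, -0.5), ∇g = (1.5, -1.5) → (0.25, -0.5) − 0.125·(1.5, -1.5) = (0.0625, -0.3125)
Step 4: at (0.0625, -0.3125), ∇g = (0.75, 0) → (0.0625, -0.3125) − 0.125·(0.75, 0) = (-0.03125, -0.3125)
Step 5: at (-0.03125, -0.3125), ∇g = (0.1875, -0.1875) → (-0.03125, -0.3125) − 0.125·(0.1875, -0.1875) = (-0.0546875, -0.2890625)
r = -0.0546875

-0.0546875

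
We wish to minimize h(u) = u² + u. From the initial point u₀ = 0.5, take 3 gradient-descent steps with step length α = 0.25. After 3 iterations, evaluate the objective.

h′(u) = 2u + 1
u₁ = 0.5 − 0.25·2 = 0
u₂ = 0 − 0.25·1 = -0.25
u₃ = -0.25 − 0.25·0.5 = -0.375
h(-0.375) = -0.234375

-0.234375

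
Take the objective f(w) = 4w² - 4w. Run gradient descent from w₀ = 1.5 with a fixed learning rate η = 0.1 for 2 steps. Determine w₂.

0.54

f′(w) = 8w - 4
Step 1: f′(1.5) = 8; w₁ = 1.5 − 0.1·8 = 0.7
Step 2: f′(0.7) = 1.6; w₂ = 0.7 − 0.1·1.6 = 0.54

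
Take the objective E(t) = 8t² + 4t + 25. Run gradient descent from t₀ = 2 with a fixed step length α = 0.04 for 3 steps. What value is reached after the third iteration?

-0.145024

E′(t) = 16t + 4
Step 1: E′(2) = 36; t₁ = 2 − 0.04·36 = 0.56
Step 2: E′(0.56) = 12.96; t₂ = 0.56 − 0.04·12.96 = 0.0416
Step 3: E′(0.0416) = 4.6656; t₃ = 0.0416 − 0.04·4.6656 = -0.145024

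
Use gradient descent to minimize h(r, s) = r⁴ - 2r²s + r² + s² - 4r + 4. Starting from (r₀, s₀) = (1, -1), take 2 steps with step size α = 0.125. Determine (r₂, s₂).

∇h = (4r³ - 4rs + 2r - 4, -2r² + 2s)
Step 1: at (1, -1), ∇h = (6, -4) → (1, -1) − 0.125·(6, -4) = (0.25, -0.5)
Step 2: at (0.25, -0.5), ∇h = (-2.9375, -1.125) → (0.25, -0.5) − 0.125·(-2.9375, -1.125) = (0.6171875, -0.359375)

(0.6171875, -0.359375)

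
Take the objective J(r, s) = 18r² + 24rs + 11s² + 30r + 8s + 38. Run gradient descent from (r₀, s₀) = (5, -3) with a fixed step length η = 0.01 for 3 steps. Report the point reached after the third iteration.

∇J = (36r + 24s + 30, 24r + 22s + 8)
(r₁, s₁) = (5, -3) − 0.01·(138, 62) = (3.62, -3.62)
(r₂, s₂) = (3.62, -3.62) − 0.01·(73.44, 15.24) = (2.8856, -3.7724)
(r₃, s₃) = (2.8856, -3.7724) − 0.01·(43.344, -5.7384) = (2.45216, -3.715016)

(2.45216, -3.715016)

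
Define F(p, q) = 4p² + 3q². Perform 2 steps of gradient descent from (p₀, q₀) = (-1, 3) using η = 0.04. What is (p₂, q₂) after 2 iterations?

∇F = (8p, 6q)
Step 1: at (-1, 3), ∇F = (-8, 18) → (-1, 3) − 0.04·(-8, 18) = (-0.68, 2.28)
Step 2: at (-0.68, 2.28), ∇F = (-5.44, 13.68) → (-0.68, 2.28) − 0.04·(-5.44, 13.68) = (-0.4624, 1.7328)

(-0.4624, 1.7328)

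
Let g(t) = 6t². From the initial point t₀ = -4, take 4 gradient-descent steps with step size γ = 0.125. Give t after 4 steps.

-0.25

g′(t) = 12t
t₁ = -4 − 0.125·(-48) = 2
t₂ = 2 − 0.125·24 = -1
t₃ = -1 − 0.125·(-12) = 0.5
t₄ = 0.5 − 0.125·6 = -0.25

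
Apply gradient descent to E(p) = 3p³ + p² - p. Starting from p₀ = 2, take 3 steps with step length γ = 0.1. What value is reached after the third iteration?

-23.2548049

E′(p) = 9p² + 2p - 1
p₁ = 2 − 0.1·39 = -1.9
p₂ = -1.9 − 0.1·27.69 = -4.669
p₃ = -4.669 − 0.1·185.858049 = -23.2548049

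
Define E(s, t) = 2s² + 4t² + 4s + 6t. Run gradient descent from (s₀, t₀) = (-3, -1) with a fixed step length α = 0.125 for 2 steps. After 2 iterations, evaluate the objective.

∇E = (4s + 4, 8t + 6)
(s₁, t₁) = (-3, -1) − 0.125·(-8, -2) = (-2, -0.75)
(s₂, t₂) = (-2, -0.75) − 0.125·(-4, 0) = (-1.5, -0.75)
E(-1.5, -0.75) = -3.75

-3.75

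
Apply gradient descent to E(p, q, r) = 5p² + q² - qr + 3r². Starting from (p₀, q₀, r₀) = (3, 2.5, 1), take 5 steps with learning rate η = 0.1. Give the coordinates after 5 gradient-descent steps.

(0, 0.98145, 0.234785)

∇E = (10p, 2q - r, -q + 6r)
Step 1: at (3, 2.5, 1), ∇E = (30, 4, 3.5) → (3, 2.5, 1) − 0.1·(30, 4, 3.5) = (0, 2.1, 0.65)
Step 2: at (0, 2.1, 0.65), ∇E = (0, 3.55, 1.8) → (0, 2.1, 0.65) − 0.1·(0, 3.55, 1.8) = (0, 1.745, 0.47)
Step 3: at (0, 1.745, 0.47), ∇E = (0, 3.02, 1.075) → (0, 1.745, 0.47) − 0.1·(0, 3.02, 1.075) = (0, 1.443, 0.3625)
Step 4: at (0, 1.443, 0.3625), ∇E = (0, 2.5235, 0.732) → (0, 1.443, 0.3625) − 0.1·(0, 2.5235, 0.732) = (0, 1.19065, 0.2893)
Step 5: at (0, 1.19065, 0.2893), ∇E = (0, 2.092, 0.54515) → (0, 1.19065, 0.2893) − 0.1·(0, 2.092, 0.54515) = (0, 0.98145, 0.234785)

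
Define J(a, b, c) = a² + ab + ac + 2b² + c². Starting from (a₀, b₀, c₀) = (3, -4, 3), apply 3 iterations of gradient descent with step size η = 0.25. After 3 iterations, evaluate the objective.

0.2109375

∇J = (2a + b + c, a + 4b, a + 2c)
Step 1: at (3, -4, 3), ∇J = (5, -13, 9) → (3, -4, 3) − 0.25·(5, -13, 9) = (1.75, -0.75, 0.75)
Step 2: at (1.75, -0.75, 0.75), ∇J = (3.5, -1.25, 3.25) → (1.75, -0.75, 0.75) − 0.25·(3.5, -1.25, 3.25) = (0.875, -0.4375, -0.0625)
Step 3: at (0.875, -0.4375, -0.0625), ∇J = (1.25, -0.875, 0.75) → (0.875, -0.4375, -0.0625) − 0.25·(1.25, -0.875, 0.75) = (0.5625, -0.21875, -0.25)
J(0.5625, -0.21875, -0.25) = 0.2109375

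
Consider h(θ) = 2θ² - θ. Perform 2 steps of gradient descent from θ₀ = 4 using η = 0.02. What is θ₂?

h′(θ) = 4θ - 1
Step 1: h′(4) = 15; θ₁ = 4 − 0.02·15 = 3.7
Step 2: h′(3.7) = 13.8; θ₂ = 3.7 − 0.02·13.8 = 3.424

3.424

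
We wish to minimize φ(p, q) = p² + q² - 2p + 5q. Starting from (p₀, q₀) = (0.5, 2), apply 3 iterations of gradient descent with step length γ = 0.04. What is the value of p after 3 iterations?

0.610656

∇φ = (2p - 2, 2q + 5)
(p₁, q₁) = (0.5, 2) − 0.04·(-1, 9) = (0.54, 1.64)
(p₂, q₂) = (0.54, 1.64) − 0.04·(-0.92, 8.28) = (0.5768, 1.3088)
(p₃, q₃) = (0.5768, 1.3088) − 0.04·(-0.8464, 7.6176) = (0.610656, 1.004096)
p = 0.610656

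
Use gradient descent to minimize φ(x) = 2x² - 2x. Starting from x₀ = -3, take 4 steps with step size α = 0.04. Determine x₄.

φ′(x) = 4x - 2
Step 1: φ′(-3) = -14; x₁ = -3 − 0.04·(-14) = -2.44
Step 2: φ′(-2.44) = -11.76; x₂ = -2.44 − 0.04·(-11.76) = -1.9696
Step 3: φ′(-1.9696) = -9.8784; x₃ = -1.9696 − 0.04·(-9.8784) = -1.574464
Step 4: φ′(-1.574464) = -8.297856; x₄ = -1.574464 − 0.04·(-8.297856) = -1.24254976

-1.24254976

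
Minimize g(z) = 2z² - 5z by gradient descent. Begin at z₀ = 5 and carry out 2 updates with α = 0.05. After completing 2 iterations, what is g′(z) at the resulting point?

g′(z) = 4z - 5
z₁ = 5 − 0.05·15 = 4.25
z₂ = 4.25 − 0.05·12 = 3.65
g′(z) at (3.65) = 9.6

9.6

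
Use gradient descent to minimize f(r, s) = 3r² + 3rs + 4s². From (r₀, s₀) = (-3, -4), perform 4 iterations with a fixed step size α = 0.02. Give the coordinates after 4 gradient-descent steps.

(-1.23388656, -1.5940224)

∇f = (6r + 3s, 3r + 8s)
(r₁, s₁) = (-3, -4) − 0.02·(-30, -41) = (-2.4, -3.18)
(r₂, s₂) = (-2.4, -3.18) − 0.02·(-23.94, -32.64) = (-1.9212, -2.5272)
(r₃, s₃) = (-1.9212, -2.5272) − 0.02·(-19.1088, -25.9812) = (-1.539024, -2.007576)
(r₄, s₄) = (-1.539024, -2.007576) − 0.02·(-15.256872, -20.67768) = (-1.23388656, -1.5940224)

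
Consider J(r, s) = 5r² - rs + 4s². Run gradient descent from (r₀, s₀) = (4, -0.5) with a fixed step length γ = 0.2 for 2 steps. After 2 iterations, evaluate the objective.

∇J = (10r - s, -r + 8s)
(r₁, s₁) = (4, -0.5) − 0.2·(40.5, -8) = (-4.1, 1.1)
(r₂, s₂) = (-4.1, 1.1) − 0.2·(-42.1, 12.9) = (4.32, -1.48)
J(4.32, -1.48) = 108.4672

108.4672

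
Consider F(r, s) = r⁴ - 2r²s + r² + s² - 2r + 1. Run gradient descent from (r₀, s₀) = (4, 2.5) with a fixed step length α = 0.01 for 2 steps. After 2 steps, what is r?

1.73603392

∇F = (4r³ - 4rs + 2r - 2, -2r² + 2s)
Step 1: at (4, 2.5), ∇F = (222, -27) → (4, 2.5) − 0.01·(222, -27) = (1.78, 2.77)
Step 2: at (1.78, 2.77), ∇F = (4.396608, -0.7968) → (1.78, 2.77) − 0.01·(4.396608, -0.7968) = (1.73603392, 2.777968)
r = 1.73603392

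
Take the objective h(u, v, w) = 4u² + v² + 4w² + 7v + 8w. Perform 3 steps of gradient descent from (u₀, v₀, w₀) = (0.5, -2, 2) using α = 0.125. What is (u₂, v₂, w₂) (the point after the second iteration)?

∇h = (8u, 2v + 7, 8w + 8)
Step 1: at (0.5, -2, 2), ∇h = (4, 3, 24) → (0.5, -2, 2) − 0.125·(4, 3, 24) = (0, -2.375, -1)
Step 2: at (0, -2.375, -1), ∇h = (0, 2.25, 0) → (0, -2.375, -1) − 0.125·(0, 2.25, 0) = (0, -2.65625, -1)

(0, -2.65625, -1)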